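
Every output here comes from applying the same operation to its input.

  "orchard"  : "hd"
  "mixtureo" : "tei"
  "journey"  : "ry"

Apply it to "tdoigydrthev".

idht

Each output is the input with this applied: move the first 2 characters to the end (rotate left by 2), then keep one character in every 3, starting at position 2 (positions 2nd, 5th, 8th, ...).
Starting from "tdoigydrthev": after the first operation, "oigydrthevtd"; after the second, "idht".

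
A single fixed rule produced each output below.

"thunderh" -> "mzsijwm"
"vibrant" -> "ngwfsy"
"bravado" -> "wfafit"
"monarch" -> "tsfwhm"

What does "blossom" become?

What's happening: delete the first character, then shift every letter 5 places forward in the alphabet (wrapping around).
"blossom" → "lossom" → "qtxxtr".

qtxxtr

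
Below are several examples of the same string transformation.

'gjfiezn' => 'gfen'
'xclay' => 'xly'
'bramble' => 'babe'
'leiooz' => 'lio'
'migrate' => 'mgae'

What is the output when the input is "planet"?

pae

The rule is to keep every other character starting from the first (positions 1st, 3rd, 5th, ...).
"planet" → "pae".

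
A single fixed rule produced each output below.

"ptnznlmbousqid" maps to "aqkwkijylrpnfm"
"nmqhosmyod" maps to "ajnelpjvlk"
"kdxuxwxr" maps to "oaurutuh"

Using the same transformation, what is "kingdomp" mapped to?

mfkdaljh

The transformation: shift every letter 3 places backward in the alphabet (wrapping around), then swap the first and last characters.
For "kingdomp", step one produces "hfkdaljm"; step two turns that into "mfkdaljh".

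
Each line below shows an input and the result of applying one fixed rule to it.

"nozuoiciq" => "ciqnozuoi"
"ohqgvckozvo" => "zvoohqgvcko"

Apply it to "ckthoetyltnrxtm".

xtmckthoetyltnr

The transformation: move the last 3 characters to the front (rotate right by 3).
For "ckthoetyltnrxtm" the result is "xtmckthoetyltnr".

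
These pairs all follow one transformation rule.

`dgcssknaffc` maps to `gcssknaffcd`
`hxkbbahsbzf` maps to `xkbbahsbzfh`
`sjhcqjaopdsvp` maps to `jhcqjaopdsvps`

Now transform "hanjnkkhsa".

anjnkkhsah

In each case the input is transformed by: move the first character to the end.
"hanjnkkhsa" → "anjnkkhsah".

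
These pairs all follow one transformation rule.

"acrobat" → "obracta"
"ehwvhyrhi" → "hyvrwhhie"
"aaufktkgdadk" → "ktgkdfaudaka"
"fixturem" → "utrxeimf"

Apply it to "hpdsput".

In each case the input is transformed by: take characters alternately from the front and the back (1st, last, 2nd, 2nd-last, ...), then reverse the string.
Applying both steps to "hpdsput": "htpudps", then "spdupth".

spdupth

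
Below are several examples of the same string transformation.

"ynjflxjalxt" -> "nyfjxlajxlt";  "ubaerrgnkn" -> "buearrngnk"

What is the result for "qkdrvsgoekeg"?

kqrdsvogkege

What's happening: swap each adjacent pair of characters (1↔2, 3↔4, ...).
So "qkdrvsgoekeg" becomes "kqrdsvogkege".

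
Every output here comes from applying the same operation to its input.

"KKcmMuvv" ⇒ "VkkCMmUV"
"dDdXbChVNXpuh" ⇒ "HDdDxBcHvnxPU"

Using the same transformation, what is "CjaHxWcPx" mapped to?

Rule — flip the case of every letter, then move the last character to the front.
Working it through for "CjaHxWcPx": intermediate "cJAhXwCpX", final "XcJAhXwCp".

XcJAhXwCp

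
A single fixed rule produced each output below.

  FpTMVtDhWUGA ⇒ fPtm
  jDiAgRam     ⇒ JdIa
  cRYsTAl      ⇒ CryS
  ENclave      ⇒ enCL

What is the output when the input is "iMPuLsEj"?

In each case the input is transformed by: flip the case of every letter, then keep only the first 4 characters.
Starting from "iMPuLsEj": after the first operation, "ImpUlSeJ"; after the second, "ImpU".

ImpU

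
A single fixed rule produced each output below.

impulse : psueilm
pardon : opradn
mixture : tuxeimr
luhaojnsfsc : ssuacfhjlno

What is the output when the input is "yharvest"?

tvyaehrs

In each case the input is transformed by: sort the characters into alphabetical order, then move the last 3 characters to the front (rotate right by 3).
Applying both steps to "yharvest": "aehrstvy", then "tvyaehrs".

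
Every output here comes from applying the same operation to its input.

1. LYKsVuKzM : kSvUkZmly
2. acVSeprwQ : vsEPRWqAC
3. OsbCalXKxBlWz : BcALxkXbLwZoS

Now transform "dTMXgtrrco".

Looking at the pairs, the operation is to flip the case of every letter, then move the first 2 characters to the end (rotate left by 2).
Starting from "dTMXgtrrco": after the first operation, "DtmxGTRRCO"; after the second, "mxGTRRCODt".

mxGTRRCODt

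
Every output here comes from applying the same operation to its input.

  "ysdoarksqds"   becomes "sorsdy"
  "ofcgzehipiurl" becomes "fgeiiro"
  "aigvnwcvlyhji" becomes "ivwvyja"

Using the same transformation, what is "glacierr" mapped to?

lcer

Each output is the input with this applied: move the first character to the end, then keep every other character starting from the first (positions 1st, 3rd, 5th, ...).
Starting from "glacierr": after the first operation, "lacierrg"; after the second, "lcer".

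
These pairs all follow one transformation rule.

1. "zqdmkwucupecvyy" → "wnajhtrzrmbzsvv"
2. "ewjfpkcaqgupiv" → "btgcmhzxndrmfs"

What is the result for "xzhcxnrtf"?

uwezukoqc

The pattern: shift every letter 3 places backward in the alphabet (wrapping around).
For "xzhcxnrtf" the result is "uwezukoqc".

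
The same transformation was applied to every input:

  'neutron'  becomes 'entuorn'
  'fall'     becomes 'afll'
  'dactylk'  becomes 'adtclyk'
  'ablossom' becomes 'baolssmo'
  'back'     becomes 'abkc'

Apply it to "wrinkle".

rwnilke

What's happening: swap each adjacent pair of characters (1↔2, 3↔4, ...).
For "wrinkle" the result is "rwnilke".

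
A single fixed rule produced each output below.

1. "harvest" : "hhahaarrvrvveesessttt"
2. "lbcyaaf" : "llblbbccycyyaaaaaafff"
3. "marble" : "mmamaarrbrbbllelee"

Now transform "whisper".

wwhwhhiisissppepeerrr

Looking at the pairs, the operation is to repeat every character 3 times, then swap each adjacent pair of characters (1↔2, 3↔4, ...).
For "whisper" the result is "wwhwhhiisissppepeerrr".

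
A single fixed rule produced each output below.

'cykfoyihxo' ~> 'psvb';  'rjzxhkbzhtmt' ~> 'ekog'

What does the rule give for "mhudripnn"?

zqc

Rule — shift every letter 13 places forward in the alphabet (wrapping around) — i.e. ROT13, then keep one character in every 3, starting at position 1 (positions 1st, 4th, 7th, ...).
Applying both steps to "mhudripnn": "zuhqevcaa", then "zqc".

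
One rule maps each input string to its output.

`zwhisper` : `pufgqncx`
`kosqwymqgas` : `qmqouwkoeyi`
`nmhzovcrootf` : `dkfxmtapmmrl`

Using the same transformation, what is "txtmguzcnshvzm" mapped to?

kvrkesxalqftxr

Each output is the input with this applied: shift every letter 2 places backward in the alphabet (wrapping around), then swap the first and last characters.
On "txtmguzcnshvzm": the first step gives "rvrkesxalqftxk", and the second then gives "kvrkesxalqftxr".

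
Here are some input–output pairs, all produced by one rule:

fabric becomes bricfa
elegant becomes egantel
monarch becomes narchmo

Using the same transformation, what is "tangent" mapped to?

ngentta

Each output is the input with this applied: move the first 2 characters to the end (rotate left by 2).
"tangent" → "ngentta".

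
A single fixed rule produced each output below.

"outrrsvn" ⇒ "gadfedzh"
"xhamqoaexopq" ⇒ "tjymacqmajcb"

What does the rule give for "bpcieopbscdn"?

Looking at the pairs, the operation is to swap each adjacent pair of characters (1↔2, 3↔4, ...), then shift every letter 12 places forward in the alphabet (wrapping around).
On "bpcieopbscdn": the first step gives "pbicoebpcsnd", and the second then gives "bnuoaqnboezp".

bnuoaqnboezp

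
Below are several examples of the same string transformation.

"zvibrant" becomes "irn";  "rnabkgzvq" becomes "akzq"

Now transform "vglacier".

lce

What's happening: delete the first character, then keep every other character starting from the second (positions 2nd, 4th, 6th, ...).
Applying both steps to "vglacier": "glacier", then "lce".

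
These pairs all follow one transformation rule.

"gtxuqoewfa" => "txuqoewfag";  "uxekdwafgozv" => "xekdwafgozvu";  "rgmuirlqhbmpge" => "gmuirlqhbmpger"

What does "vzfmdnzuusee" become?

zfmdnzuuseev

In each case the input is transformed by: move the first character to the end.
So "vzfmdnzuusee" becomes "zfmdnzuuseev".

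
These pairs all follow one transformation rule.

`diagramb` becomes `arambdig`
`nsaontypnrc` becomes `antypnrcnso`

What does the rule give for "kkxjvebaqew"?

The rule is to move the first 3 characters to the end (rotate left by 3), then swap the first and last characters.
Working it through for "kkxjvebaqew": intermediate "jvebaqewkkx", final "xvebaqewkkj".

xvebaqewkkj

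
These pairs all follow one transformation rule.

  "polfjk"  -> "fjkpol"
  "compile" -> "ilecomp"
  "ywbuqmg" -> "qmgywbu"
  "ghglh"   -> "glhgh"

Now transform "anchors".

orsanch

The pattern: move the last 3 characters to the front (rotate right by 3).
For "anchors" the result is "orsanch".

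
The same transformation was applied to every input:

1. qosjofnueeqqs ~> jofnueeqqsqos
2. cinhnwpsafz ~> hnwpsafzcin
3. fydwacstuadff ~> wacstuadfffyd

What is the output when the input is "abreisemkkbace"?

Rule — move the first 3 characters to the end (rotate left by 3).
Applying that to "abreisemkkbace" gives "eisemkkbaceabr".

eisemkkbaceabr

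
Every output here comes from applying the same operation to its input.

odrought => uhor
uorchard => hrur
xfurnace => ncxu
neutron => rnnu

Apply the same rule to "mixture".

The rule is to keep every other character starting from the first (positions 1st, 3rd, 5th, ...), then move the last 2 characters to the front (rotate right by 2).
On "mixture": the first step gives "mxue", and the second then gives "uemx".

uemx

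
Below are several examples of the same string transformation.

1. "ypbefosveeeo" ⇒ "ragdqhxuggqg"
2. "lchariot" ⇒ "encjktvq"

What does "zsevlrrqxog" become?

ubxgtnstqzi

Rule — shift every letter 2 places forward in the alphabet (wrapping around), then swap each adjacent pair of characters (1↔2, 3↔4, ...).
"zsevlrrqxog" → "bugxnttszqi" → "ubxgtnstqzi".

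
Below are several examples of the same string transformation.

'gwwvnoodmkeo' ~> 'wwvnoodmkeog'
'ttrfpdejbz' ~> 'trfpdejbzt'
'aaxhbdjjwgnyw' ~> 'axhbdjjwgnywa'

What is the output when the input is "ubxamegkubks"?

Looking at the pairs, the operation is to move the first character to the end.
Applying that to "ubxamegkubks" gives "bxamegkubksu".

bxamegkubksu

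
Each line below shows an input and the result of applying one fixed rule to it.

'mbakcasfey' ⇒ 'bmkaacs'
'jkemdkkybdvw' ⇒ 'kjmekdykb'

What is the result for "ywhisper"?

The transformation: delete the last 3 characters, then swap each adjacent pair of characters (1↔2, 3↔4, ...).
Starting from "ywhisper": after the first operation, "ywhis"; after the second, "wyihs".

wyihs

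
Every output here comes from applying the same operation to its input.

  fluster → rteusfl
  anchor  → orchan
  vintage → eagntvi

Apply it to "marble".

In each case the input is transformed by: swap each adjacent pair of characters (1↔2, 3↔4, ...), then reverse the string.
"marble" → "lerbma".

lerbma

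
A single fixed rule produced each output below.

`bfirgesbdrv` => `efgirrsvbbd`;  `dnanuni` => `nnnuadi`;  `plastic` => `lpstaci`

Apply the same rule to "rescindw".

In each case the input is transformed by: sort the characters into alphabetical order, then move the first 3 characters to the end (rotate left by 3).
Starting from "rescindw": after the first operation, "cdeinrsw"; after the second, "inrswcde".
(Check on "bfirgesbdrv": → "bbdefgirrsv" → "efgirrsvbbd" ✓)

inrswcde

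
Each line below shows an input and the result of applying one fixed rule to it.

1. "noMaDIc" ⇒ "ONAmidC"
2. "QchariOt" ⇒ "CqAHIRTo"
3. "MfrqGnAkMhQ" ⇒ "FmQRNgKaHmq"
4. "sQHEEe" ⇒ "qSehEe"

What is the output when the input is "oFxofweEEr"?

The transformation: flip the case of every letter, then swap each adjacent pair of characters (1↔2, 3↔4, ...).
"oFxofweEEr" → "OfXOFWEeeR" → "fOOXWFeERe".

fOOXWFeERe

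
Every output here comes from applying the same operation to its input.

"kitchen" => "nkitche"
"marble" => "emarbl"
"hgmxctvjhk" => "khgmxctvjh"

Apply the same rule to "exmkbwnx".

xexmkbwn

What's happening: move the last character to the front.
Doing the same to "exmkbwnx": "xexmkbwn".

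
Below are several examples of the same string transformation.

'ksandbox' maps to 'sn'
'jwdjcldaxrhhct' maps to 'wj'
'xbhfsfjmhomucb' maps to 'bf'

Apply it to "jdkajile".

The rule is to keep every other character starting from the second (positions 2nd, 4th, 6th, ...), then keep only the first 2 characters.
Starting from "jdkajile": after the first operation, "daie"; after the second, "da".

da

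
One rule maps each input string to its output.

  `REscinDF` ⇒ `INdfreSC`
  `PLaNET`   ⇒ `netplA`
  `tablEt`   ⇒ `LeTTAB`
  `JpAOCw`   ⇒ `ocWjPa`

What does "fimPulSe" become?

The pattern: swap the front and back halves of the string, then flip the case of every letter.
"fimPulSe" → "ulSefimP" → "ULsEFIMp".

ULsEFIMp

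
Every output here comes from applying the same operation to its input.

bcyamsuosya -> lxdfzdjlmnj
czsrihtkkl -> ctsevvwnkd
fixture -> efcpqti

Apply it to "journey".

cypjuzf

In each case the input is transformed by: shift every letter 11 places forward in the alphabet (wrapping around), then move the first 3 characters to the end (rotate left by 3).
On "journey": the first step gives "uzfcypj", and the second then gives "cypjuzf".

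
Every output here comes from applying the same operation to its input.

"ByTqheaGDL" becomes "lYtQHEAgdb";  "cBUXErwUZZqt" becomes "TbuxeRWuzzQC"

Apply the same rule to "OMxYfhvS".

smXyFHVo

In each case the input is transformed by: flip the case of every letter, then swap the first and last characters.
So "OMxYfhvS" becomes "smXyFHVo".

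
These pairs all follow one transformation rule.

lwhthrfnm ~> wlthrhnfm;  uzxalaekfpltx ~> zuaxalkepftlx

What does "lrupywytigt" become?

In each case the input is transformed by: swap each adjacent pair of characters (1↔2, 3↔4, ...).
Doing the same to "lrupywytigt": "rlpuwytygit".

rlpuwytygit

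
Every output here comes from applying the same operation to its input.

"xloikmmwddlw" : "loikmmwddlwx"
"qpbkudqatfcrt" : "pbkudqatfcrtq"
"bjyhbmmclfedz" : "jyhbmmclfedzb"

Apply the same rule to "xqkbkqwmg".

qkbkqwmgx

In each case the input is transformed by: move the first character to the end.
Doing the same to "xqkbkqwmg": "qkbkqwmgx".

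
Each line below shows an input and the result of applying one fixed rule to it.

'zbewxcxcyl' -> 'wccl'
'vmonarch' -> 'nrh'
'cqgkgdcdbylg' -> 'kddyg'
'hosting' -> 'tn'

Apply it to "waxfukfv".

fkv

In each case the input is transformed by: delete the first 2 characters, then keep every other character starting from the second (positions 2nd, 4th, 6th, ...).
Starting from "waxfukfv": after the first operation, "xfukfv"; after the second, "fkv".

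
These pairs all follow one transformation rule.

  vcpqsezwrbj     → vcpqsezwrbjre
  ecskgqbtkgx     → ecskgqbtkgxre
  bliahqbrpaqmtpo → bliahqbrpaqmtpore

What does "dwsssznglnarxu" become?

dwsssznglnarxure

In each case the input is transformed by: append "re".
On "dwsssznglnarxu" that produces "dwsssznglnarxure".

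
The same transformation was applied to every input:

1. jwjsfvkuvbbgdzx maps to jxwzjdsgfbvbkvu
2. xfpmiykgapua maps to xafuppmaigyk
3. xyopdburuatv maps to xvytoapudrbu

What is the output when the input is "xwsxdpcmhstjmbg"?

What's happening: take characters alternately from the front and the back (1st, last, 2nd, 2nd-last, ...).
On "xwsxdpcmhstjmbg" that produces "xgwbsmxjdtpschm".

xgwbsmxjdtpschm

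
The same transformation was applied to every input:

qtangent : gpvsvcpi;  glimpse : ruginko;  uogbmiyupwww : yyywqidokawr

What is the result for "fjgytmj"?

volhlia

Each output is the input with this applied: move the last 3 characters to the front (rotate right by 3), then shift every letter 2 places forward in the alphabet (wrapping around).
For "fjgytmj", step one produces "tmjfjgy"; step two turns that into "volhlia".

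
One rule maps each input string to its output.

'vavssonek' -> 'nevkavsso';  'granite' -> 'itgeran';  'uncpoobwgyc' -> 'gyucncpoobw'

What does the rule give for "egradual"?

In each case the input is transformed by: swap the first and last characters, then move the last 3 characters to the front (rotate right by 3).
Applying both steps to "egradual": "lgraduae", then "uaelgrad".

uaelgrad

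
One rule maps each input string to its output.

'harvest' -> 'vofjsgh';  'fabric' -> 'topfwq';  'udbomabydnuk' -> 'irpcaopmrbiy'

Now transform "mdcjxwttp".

arqxlkhhd

Rule — shift every letter 12 places backward in the alphabet (wrapping around).
"mdcjxwttp" → "arqxlkhhd".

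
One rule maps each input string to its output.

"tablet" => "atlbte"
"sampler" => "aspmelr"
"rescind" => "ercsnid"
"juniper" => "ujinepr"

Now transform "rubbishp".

urbbsiph

The pattern: swap each adjacent pair of characters (1↔2, 3↔4, ...).
On "rubbishp" that produces "urbbsiph".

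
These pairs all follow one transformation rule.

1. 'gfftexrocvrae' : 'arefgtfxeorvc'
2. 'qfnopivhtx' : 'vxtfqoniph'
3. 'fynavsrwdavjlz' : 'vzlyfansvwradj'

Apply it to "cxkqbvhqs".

Each output is the input with this applied: swap each adjacent pair of characters (1↔2, 3↔4, ...), then move the last 3 characters to the front (rotate right by 3).
"cxkqbvhqs" → "xcqkvbqhs" → "qhsxcqkvb".

qhsxcqkvb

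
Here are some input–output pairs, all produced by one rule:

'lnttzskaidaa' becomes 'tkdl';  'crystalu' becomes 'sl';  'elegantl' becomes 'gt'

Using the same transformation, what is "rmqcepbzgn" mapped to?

cbn

What's happening: move the first character to the end, then keep one character in every 3, starting at position 3 (positions 3rd, 6th, 9th, ...).
Starting from "rmqcepbzgn": after the first operation, "mqcepbzgnr"; after the second, "cbn".
(Check on "crystalu": → "rystaluc" → "sl" ✓)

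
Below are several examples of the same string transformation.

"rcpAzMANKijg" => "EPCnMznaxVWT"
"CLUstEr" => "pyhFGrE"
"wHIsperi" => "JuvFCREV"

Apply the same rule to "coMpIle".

PBzCvYR

In each case the input is transformed by: flip the case of every letter, then shift every letter 13 places forward in the alphabet (wrapping around) — i.e. ROT13.
"coMpIle" → "COmPiLE" → "PBzCvYR".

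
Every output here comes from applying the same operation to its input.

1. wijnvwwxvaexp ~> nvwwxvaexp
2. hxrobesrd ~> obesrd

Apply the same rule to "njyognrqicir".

Rule — delete the first 3 characters.
"njyognrqicir" → "ognrqicir".

ognrqicir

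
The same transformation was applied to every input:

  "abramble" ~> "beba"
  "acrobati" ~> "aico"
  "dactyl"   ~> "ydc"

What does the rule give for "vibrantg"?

The rule is to swap the front and back halves of the string, then keep every other character starting from the second (positions 2nd, 4th, 6th, ...).
Starting from "vibrantg": after the first operation, "antgvibr"; after the second, "ngir".

ngir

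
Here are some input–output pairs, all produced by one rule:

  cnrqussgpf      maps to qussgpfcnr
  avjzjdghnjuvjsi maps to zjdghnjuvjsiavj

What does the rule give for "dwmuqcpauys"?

The rule is to move the first 3 characters to the end (rotate left by 3).
So "dwmuqcpauys" becomes "uqcpauysdwm".

uqcpauysdwm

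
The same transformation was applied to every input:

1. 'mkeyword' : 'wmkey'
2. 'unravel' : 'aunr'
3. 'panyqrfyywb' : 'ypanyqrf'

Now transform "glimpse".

Looking at the pairs, the operation is to delete the last 3 characters, then move the last character to the front.
Working it through for "glimpse": intermediate "glim", final "mgli".
(Check on "panyqrfyywb": → "panyqrfy" → "ypanyqrf" ✓)

mgli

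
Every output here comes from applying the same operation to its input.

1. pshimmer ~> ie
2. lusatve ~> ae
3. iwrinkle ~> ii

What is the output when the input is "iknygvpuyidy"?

Each output is the input with this applied: keep one character in every 3, starting at position 1 (positions 1st, 4th, 7th, ...), then keep only the vowels.
On "iknygvpuyidy": the first step gives "iypi", and the second then gives "ii".

ii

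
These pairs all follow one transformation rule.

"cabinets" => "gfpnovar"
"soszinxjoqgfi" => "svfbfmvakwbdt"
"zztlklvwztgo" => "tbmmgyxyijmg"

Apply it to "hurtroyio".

The pattern: move the last 2 characters to the front (rotate right by 2), then shift every letter 13 places forward in the alphabet (wrapping around) — i.e. ROT13.
Applying both steps to "hurtroyio": "iohurtroy", then "vbuhegebl".

vbuhegebl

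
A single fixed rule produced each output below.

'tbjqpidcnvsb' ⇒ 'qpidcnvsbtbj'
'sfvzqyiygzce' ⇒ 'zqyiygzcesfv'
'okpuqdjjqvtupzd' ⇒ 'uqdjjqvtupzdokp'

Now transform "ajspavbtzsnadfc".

pavbtzsnadfcajs

The pattern: move the first 3 characters to the end (rotate left by 3).
Doing the same to "ajspavbtzsnadfc": "pavbtzsnadfcajs".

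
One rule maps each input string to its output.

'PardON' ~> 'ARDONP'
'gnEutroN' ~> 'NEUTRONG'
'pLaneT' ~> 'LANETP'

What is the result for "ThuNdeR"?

HUNDERT

The pattern: move the first character to the end, then convert every letter to uppercase.
Working it through for "ThuNdeR": intermediate "huNdeRT", final "HUNDERT".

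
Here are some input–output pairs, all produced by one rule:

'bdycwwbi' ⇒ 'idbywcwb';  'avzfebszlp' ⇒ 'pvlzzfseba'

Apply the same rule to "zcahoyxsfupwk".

Rule — take characters alternately from the front and the back (1st, last, 2nd, 2nd-last, ...), then move the first character to the end.
"zcahoyxsfupwk" → "kcwaphuofysxz".

kcwaphuofysxz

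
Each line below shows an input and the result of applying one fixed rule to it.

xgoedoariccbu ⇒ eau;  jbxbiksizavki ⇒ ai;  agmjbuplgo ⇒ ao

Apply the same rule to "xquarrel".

ae

The rule is to keep one character in every 3, starting at position 1 (positions 1st, 4th, 7th, ...), then keep only the vowels.
Starting from "xquarrel": after the first operation, "xae"; after the second, "ae".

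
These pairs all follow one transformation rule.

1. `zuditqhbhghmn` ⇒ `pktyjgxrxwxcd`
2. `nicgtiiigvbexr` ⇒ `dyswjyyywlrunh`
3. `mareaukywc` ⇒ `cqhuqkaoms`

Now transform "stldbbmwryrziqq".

In each case the input is transformed by: shift every letter 10 places backward in the alphabet (wrapping around).
For "stldbbmwryrziqq" the result is "ijbtrrcmhohpygg".

ijbtrrcmhohpygg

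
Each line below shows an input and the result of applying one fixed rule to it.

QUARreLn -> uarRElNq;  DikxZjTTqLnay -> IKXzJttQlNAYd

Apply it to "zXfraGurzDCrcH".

What's happening: move the first character to the end, then flip the case of every letter.
On "zXfraGurzDCrcH" that produces "xFRAgURZdcRChZ".

xFRAgURZdcRChZ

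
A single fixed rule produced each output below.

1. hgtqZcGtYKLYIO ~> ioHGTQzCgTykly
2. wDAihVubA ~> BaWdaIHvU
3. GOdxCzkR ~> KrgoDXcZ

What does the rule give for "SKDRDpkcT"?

CtskdrdPK

The pattern: move the last 2 characters to the front (rotate right by 2), then flip the case of every letter.
For "SKDRDpkcT", step one produces "cTSKDRDpk"; step two turns that into "CtskdrdPK".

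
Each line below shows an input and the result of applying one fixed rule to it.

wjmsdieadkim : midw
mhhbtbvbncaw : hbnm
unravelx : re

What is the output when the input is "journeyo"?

The transformation: swap the first and last characters, then keep one character in every 3, starting at position 3 (positions 3rd, 6th, 9th, ...).
Starting from "journeyo": after the first operation, "oourneyj"; after the second, "ue".

ue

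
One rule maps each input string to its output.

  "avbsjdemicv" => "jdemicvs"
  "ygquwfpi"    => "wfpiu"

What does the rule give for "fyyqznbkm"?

In each case the input is transformed by: delete the first 3 characters, then move the first character to the end.
For "fyyqznbkm", step one produces "qznbkm"; step two turns that into "znbkmq".
(Check on "avbsjdemicv": → "sjdemicv" → "jdemicvs" ✓)

znbkmq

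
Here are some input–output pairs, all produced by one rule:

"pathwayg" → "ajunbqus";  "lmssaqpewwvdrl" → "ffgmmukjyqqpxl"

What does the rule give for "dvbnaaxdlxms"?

mxpvhuurxfrg

Each output is the input with this applied: shift every letter 6 places backward in the alphabet (wrapping around), then move the last character to the front.
Working it through for "dvbnaaxdlxms": intermediate "xpvhuurxfrgm", final "mxpvhuurxfrg".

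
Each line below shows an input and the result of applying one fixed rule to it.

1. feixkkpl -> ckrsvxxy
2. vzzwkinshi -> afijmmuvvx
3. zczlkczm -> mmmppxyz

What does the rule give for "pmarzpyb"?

What's happening: shift every letter 13 places forward in the alphabet (wrapping around) — i.e. ROT13, then sort the characters into alphabetical order.
"pmarzpyb" → "cznemclo" → "ccelmnoz".
(Check on "vzzwkinshi": → "immjxvafuv" → "afijmmuvvx" ✓)

ccelmnoz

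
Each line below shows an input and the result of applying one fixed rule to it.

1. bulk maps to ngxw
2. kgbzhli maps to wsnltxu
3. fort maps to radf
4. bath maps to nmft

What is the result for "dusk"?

pgew

The pattern: shift every letter 12 places forward in the alphabet (wrapping around).
"dusk" → "pgew".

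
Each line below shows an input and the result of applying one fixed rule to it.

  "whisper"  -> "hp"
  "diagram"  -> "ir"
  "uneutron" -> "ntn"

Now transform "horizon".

oz

The transformation: keep one character in every 3, starting at position 2 (positions 2nd, 5th, 8th, ...).
For "horizon" the result is "oz".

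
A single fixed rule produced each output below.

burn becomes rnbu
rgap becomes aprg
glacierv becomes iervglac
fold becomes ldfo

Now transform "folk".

What's happening: swap the front and back halves of the string.
Doing the same to "folk": "lkfo".

lkfo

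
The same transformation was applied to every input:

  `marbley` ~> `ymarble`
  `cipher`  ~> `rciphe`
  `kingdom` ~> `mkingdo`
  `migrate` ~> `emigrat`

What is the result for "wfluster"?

rwfluste

Looking at the pairs, the operation is to move the last character to the front.
Doing the same to "wfluster": "rwfluste".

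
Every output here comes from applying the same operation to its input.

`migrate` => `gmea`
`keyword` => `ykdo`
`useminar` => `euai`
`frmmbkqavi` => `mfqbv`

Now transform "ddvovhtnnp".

vdtvn

The transformation: keep every other character starting from the first (positions 1st, 3rd, 5th, ...), then swap each adjacent pair of characters (1↔2, 3↔4, ...).
Working it through for "ddvovhtnnp": intermediate "dvvtn", final "vdtvn".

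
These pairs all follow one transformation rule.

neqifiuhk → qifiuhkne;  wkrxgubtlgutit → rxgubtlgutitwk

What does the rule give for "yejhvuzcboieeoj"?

In each case the input is transformed by: move the first 2 characters to the end (rotate left by 2).
So "yejhvuzcboieeoj" becomes "jhvuzcboieeojye".

jhvuzcboieeojye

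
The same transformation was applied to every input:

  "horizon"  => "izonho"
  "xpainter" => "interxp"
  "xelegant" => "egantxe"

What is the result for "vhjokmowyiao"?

In each case the input is transformed by: move the first 2 characters to the end (rotate left by 2), then delete the first character.
Working it through for "vhjokmowyiao": intermediate "jokmowyiaovh", final "okmowyiaovh".

okmowyiaovh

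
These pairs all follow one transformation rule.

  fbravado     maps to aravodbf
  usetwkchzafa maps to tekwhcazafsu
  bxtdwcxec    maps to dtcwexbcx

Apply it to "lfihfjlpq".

Rule — move the first 2 characters to the end (rotate left by 2), then swap each adjacent pair of characters (1↔2, 3↔4, ...).
For "lfihfjlpq" the result is "hijfpllqf".

hijfpllqf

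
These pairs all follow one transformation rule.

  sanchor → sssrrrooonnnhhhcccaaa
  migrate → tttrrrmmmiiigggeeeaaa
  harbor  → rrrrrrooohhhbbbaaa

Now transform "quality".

Looking at the pairs, the operation is to repeat every character 3 times, then sort the characters into reverse alphabetical order.
Starting from "quality": after the first operation, "qqquuuaaallliiitttyyy"; after the second, "yyyuuutttqqqllliiiaaa".

yyyuuutttqqqllliiiaaa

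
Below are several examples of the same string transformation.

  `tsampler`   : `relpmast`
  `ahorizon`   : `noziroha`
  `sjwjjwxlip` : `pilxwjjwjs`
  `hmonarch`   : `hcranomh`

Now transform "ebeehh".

hheebe

Each output is the input with this applied: reverse the string.
So "ebeehh" becomes "hheebe".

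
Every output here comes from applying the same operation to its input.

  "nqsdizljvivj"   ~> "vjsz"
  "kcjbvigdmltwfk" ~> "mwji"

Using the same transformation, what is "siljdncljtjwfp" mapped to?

jwln

What's happening: keep one character in every 3, starting at position 3 (positions 3rd, 6th, 9th, ...), then swap the front and back halves of the string.
"siljdncljtjwfp" → "jwln".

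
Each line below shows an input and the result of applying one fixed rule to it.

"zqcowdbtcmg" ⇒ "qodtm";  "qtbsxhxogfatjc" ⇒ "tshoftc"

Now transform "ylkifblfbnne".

The rule is to keep every other character starting from the second (positions 2nd, 4th, 6th, ...).
So "ylkifblfbnne" becomes "libfne".

libfne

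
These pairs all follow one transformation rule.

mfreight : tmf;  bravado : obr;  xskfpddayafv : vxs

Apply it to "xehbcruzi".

ixe

The rule is to move the first 2 characters to the end (rotate left by 2), then keep only the last 3 characters.
So "xehbcruzi" becomes "ixe".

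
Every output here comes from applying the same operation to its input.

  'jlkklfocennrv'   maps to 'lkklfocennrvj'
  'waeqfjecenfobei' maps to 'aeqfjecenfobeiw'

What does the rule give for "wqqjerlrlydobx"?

The rule is to move the first character to the end.
Applying that to "wqqjerlrlydobx" gives "qqjerlrlydobxw".

qqjerlrlydobxw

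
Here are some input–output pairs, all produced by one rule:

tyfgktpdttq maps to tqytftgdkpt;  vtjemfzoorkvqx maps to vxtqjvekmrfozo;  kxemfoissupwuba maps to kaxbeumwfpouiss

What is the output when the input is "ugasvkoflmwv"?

uvgwamslvfko

Each output is the input with this applied: take characters alternately from the front and the back (1st, last, 2nd, 2nd-last, ...).
For "ugasvkoflmwv" the result is "uvgwamslvfko".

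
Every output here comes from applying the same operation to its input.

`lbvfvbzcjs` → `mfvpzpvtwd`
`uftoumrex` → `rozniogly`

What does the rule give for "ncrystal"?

What's happening: move the last character to the front, then shift every letter 6 places backward in the alphabet (wrapping around).
"ncrystal" → "lncrysta" → "fhwlsmnu".

fhwlsmnu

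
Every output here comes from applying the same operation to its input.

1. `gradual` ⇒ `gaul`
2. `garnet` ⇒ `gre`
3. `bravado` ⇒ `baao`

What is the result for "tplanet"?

tlnt

What's happening: keep every other character starting from the first (positions 1st, 3rd, 5th, ...).
Doing the same to "tplanet": "tlnt".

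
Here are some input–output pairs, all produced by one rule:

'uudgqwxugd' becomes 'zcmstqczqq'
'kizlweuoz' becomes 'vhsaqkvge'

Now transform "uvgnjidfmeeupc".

The rule is to move the first 2 characters to the end (rotate left by 2), then shift every letter 4 places backward in the alphabet (wrapping around).
For "uvgnjidfmeeupc", step one produces "gnjidfmeeupcuv"; step two turns that into "cjfezbiaaqlyqr".

cjfezbiaaqlyqr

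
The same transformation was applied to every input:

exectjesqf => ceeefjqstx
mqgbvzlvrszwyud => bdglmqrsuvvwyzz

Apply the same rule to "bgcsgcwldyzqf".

The transformation: sort the characters into alphabetical order.
On "bgcsgcwldyzqf" that produces "bccdfgglqswyz".

bccdfgglqswyz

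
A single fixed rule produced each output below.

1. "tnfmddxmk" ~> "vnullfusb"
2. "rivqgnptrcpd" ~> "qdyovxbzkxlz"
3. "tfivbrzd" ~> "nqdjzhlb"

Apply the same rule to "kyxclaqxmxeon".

gfktiyfufmwvs

Looking at the pairs, the operation is to move the first character to the end, then shift every letter 8 places forward in the alphabet (wrapping around).
Working it through for "kyxclaqxmxeon": intermediate "yxclaqxmxeonk", final "gfktiyfufmwvs".
(Check on "tfivbrzd": → "fivbrzdt" → "nqdjzhlb" ✓)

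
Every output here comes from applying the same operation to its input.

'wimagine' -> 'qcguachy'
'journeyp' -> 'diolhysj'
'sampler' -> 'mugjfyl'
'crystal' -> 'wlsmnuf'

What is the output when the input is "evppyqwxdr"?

ypjjskqrxl

Looking at the pairs, the operation is to shift every letter 6 places backward in the alphabet (wrapping around).
For "evppyqwxdr" the result is "ypjjskqrxl".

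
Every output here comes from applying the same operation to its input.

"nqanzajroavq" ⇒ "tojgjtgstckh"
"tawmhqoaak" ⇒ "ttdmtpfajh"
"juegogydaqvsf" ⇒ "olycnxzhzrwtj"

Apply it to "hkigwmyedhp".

Rule — move the last 3 characters to the front (rotate right by 3), then shift every letter 7 places backward in the alphabet (wrapping around).
Starting from "hkigwmyedhp": after the first operation, "dhphkigwmye"; after the second, "waiadbzpfrx".

waiadbzpfrx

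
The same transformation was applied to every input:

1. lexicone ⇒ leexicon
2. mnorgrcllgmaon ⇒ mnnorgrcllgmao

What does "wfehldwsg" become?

Each output is the input with this applied: swap the first and last characters, then move the last character to the front.
Working it through for "wfehldwsg": intermediate "gfehldwsw", final "wgfehldws".
(Check on "lexicone": → "eexiconl" → "leexicon" ✓)

wgfehldws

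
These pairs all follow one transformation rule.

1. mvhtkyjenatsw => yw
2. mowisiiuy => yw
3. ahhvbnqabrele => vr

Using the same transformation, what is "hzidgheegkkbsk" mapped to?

The rule is to sort the characters into reverse alphabetical order, then keep only the first 2 characters.
On "hzidgheegkkbsk" that produces "zs".

zs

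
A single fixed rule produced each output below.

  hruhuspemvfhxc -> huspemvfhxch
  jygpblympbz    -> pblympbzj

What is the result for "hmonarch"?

narchh

The transformation: move the first 3 characters to the end (rotate left by 3), then delete the last 2 characters.
Working it through for "hmonarch": intermediate "narchhmo", final "narchh".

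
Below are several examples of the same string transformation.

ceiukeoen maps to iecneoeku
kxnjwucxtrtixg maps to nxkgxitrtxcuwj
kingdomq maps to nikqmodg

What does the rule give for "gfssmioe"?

The rule is to reverse the string, then move the last 3 characters to the front (rotate right by 3).
"gfssmioe" → "eoimssfg" → "sfgeoims".

sfgeoims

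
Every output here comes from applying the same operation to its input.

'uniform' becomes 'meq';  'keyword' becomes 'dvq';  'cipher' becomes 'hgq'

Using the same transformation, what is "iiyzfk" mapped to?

The rule is to keep every other character starting from the second (positions 2nd, 4th, 6th, ...), then shift every letter 1 place backward in the alphabet (wrapping around).
Working it through for "iiyzfk": intermediate "izk", final "hyj".

hyj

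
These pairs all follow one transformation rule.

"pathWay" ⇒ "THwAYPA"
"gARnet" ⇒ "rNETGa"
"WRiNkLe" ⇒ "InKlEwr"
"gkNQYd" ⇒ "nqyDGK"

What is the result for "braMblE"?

AmBLeBR

What's happening: move the first 2 characters to the end (rotate left by 2), then flip the case of every letter.
For "braMblE", step one produces "aMblEbr"; step two turns that into "AmBLeBR".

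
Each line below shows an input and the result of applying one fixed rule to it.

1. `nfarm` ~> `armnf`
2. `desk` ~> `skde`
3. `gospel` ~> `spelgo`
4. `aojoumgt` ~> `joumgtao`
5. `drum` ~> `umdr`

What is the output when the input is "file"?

lefi

The rule is to move the first 2 characters to the end (rotate left by 2).
"file" → "lefi".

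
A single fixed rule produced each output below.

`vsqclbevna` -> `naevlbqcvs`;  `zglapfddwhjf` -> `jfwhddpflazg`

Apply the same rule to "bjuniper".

Rule — swap each adjacent pair of characters (1↔2, 3↔4, ...), then reverse the string.
Working it through for "bjuniper": intermediate "jbnupire", final "eripunbj".

eripunbj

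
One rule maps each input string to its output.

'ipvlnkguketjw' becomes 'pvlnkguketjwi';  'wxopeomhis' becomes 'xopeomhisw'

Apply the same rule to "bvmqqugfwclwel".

vmqqugfwclwelb

In each case the input is transformed by: move the first character to the end.
Doing the same to "bvmqqugfwclwel": "vmqqugfwclwelb".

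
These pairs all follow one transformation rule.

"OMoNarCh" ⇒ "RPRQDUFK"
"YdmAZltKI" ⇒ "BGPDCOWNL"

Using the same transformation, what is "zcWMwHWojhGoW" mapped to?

The rule is to shift every letter 3 places forward in the alphabet (wrapping around), then convert every letter to uppercase.
For "zcWMwHWojhGoW" the result is "CFZPZKZRMKJRZ".

CFZPZKZRMKJRZ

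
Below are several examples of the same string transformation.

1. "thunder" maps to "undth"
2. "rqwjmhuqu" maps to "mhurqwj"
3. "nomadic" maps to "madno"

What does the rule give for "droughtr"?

In each case the input is transformed by: delete the last 2 characters, then move the last 3 characters to the front (rotate right by 3).
For "droughtr", step one produces "drough"; step two turns that into "ughdro".

ughdro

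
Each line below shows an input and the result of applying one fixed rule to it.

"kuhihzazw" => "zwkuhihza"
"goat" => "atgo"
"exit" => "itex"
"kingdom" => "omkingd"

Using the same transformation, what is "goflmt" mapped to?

mtgofl

The pattern: move the last 2 characters to the front (rotate right by 2).
"goflmt" → "mtgofl".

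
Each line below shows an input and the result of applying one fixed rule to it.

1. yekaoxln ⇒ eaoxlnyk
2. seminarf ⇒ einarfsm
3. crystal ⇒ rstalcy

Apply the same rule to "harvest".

avesthr

Looking at the pairs, the operation is to move the first 2 characters to the end (rotate left by 2), then swap the first and last characters.
"harvest" → "rvestha" → "avesthr".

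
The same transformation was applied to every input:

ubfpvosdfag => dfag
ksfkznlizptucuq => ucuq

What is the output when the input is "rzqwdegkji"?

The pattern: keep only the last 4 characters.
On "rzqwdegkji" that produces "gkji".

gkji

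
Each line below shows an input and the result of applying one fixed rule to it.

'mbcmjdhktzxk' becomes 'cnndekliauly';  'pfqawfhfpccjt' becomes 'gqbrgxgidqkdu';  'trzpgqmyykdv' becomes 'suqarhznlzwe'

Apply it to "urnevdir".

svfoewsj

Each output is the input with this applied: shift every letter 1 place forward in the alphabet (wrapping around), then swap each adjacent pair of characters (1↔2, 3↔4, ...).
"urnevdir" → "svfoewsj".
(Check on "mbcmjdhktzxk": → "ncdnkeiluayl" → "cnndekliauly" ✓)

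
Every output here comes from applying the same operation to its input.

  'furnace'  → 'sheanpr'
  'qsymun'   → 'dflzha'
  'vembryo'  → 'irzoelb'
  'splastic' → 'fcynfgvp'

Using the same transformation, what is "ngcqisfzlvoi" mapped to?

atpdvfsmyibv

What's happening: shift every letter 13 places forward in the alphabet (wrapping around) — i.e. ROT13.
Applying that to "ngcqisfzlvoi" gives "atpdvfsmyibv".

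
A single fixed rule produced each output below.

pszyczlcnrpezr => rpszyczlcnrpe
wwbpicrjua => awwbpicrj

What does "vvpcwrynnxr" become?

rvvpcwrynn

The transformation: move the last 2 characters to the front (rotate right by 2), then delete the first character.
For "vvpcwrynnxr", step one produces "xrvvpcwrynn"; step two turns that into "rvvpcwrynn".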